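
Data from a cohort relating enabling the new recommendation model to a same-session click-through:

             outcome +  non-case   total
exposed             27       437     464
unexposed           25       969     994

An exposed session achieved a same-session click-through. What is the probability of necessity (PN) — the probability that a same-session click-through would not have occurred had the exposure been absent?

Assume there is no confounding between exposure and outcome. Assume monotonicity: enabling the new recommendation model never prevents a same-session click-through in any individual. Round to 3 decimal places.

PN ≈ 0.568

p₁ = P(outcome | exposed) = 27/464 = 0.05819
p₀ = P(outcome | unexposed) = 25/994 = 0.025151
Under exogeneity and monotonicity, PN = (p₁ − p₀) / p₁.
PN = (0.05819 − 0.025151) / 0.05819 = 0.033039 / 0.05819 ≈ 0.5678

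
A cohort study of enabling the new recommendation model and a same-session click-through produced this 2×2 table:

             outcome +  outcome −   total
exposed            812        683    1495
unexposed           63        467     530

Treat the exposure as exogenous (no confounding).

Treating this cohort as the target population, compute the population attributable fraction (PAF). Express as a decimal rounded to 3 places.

PAF ≈ 0.725

p₁ = P(outcome | exposed) = 812/1495 = 0.54314
p₀ = P(outcome | unexposed) = 63/530 = 0.11887
Exposure prevalence π = 1495/2025 = 0.73827; overall risk P(Y=1) = 0.4321.
Under exogeneity, PAF = [P(Y=1) − p₀]/P(Y=1).
PAF = (0.4321 − 0.11887) / 0.4321 ≈ 0.7249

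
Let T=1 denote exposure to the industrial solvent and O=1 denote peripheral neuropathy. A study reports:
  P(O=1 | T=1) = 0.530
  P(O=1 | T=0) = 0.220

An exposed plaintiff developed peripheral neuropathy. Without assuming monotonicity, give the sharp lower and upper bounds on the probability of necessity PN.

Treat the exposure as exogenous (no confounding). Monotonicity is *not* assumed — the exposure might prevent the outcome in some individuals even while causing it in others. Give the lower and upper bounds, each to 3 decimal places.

0.585 ≤ PN ≤ 1.000

Let p₁ = 0.53, p₀ = 0.22.
Under exogeneity alone the bounds on PN are max{0,(p₁−p₀)/p₁} ≤ PN ≤ min{1,(1−p₀)/p₁}.
  lower = (p₁ − p₀)/p₁ = 0.31 / 0.53 ≈ 0.5849
  upper = min{1, (1 − p₀)/p₁} = 0.78 / 0.53 ≈ 1.4717 → capped at 1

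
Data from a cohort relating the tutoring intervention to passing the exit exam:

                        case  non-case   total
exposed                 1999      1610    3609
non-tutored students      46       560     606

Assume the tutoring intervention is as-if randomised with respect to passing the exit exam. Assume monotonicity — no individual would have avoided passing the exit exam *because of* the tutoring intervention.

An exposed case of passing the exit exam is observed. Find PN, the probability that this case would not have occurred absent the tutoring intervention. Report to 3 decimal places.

p₁ = P(outcome | exposed) = 1999/3609 = 0.55389
p₀ = P(outcome | unexposed) = 46/606 = 0.075908
Under exogeneity and monotonicity, PN = (p₁ − p₀) / p₁.
PN = (0.55389 − 0.075908) / 0.55389 = 0.47799 / 0.55389 ≈ 0.8630

PN ≈ 0.863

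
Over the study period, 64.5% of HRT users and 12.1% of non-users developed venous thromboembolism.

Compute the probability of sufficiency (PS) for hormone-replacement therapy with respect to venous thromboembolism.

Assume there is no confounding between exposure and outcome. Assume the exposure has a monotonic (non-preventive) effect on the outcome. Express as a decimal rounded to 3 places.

p₁ = 0.645, p₀ = 0.121.
Under exogeneity and monotonicity, PS = (p₁ − p₀) / (1 − p₀).
PS = (0.645 − 0.121) / (1 − 0.121) = 0.524 / 0.879 ≈ 0.5961

PS ≈ 0.596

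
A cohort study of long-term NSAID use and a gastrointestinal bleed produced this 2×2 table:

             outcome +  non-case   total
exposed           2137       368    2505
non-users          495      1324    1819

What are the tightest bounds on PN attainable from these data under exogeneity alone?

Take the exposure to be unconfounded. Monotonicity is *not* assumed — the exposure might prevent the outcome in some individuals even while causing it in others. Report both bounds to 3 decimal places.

p₁ = P(outcome | exposed) = 2137/2505 = 0.85309
p₀ = P(outcome | unexposed) = 495/1819 = 0.27213
Under exogeneity alone the bounds on PN are max{0,(p₁−p₀)/p₁} ≤ PN ≤ min{1,(1−p₀)/p₁}.
  lower = (p₁ − p₀)/p₁ = 0.58097 / 0.85309 ≈ 0.6810
  upper = min{1, (1 − p₀)/p₁} = 0.72787 / 0.85309 ≈ 0.8532

0.681 ≤ PN ≤ 0.853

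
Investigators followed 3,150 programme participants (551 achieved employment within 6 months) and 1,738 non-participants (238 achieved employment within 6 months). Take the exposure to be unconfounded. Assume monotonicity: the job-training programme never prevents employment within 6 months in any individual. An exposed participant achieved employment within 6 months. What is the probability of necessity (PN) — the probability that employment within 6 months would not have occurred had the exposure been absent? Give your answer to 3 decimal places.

p₁ = P(outcome | exposed) = 551/3150 = 0.17492
p₀ = P(outcome | unexposed) = 238/1738 = 0.13694
Under exogeneity and monotonicity, PN = (p₁ − p₀) / p₁.
PN = (0.17492 − 0.13694) / 0.17492 = 0.037982 / 0.17492 ≈ 0.2171

PN ≈ 0.217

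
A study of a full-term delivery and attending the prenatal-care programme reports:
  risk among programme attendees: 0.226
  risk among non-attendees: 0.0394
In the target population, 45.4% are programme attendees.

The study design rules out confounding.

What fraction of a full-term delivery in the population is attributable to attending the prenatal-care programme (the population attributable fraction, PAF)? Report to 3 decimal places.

PAF ≈ 0.683

Let p₁ = 0.226, p₀ = 0.0394.
Overall risk P(Y=1) = π·p₁ + (1−π)·p₀ = 0.454×0.226 + 0.546×0.0394 = 0.12412.
Under exogeneity, PAF = [P(Y=1) − p₀] / P(Y=1).
PAF = (0.12412 − 0.0394) / 0.12412 ≈ 0.6826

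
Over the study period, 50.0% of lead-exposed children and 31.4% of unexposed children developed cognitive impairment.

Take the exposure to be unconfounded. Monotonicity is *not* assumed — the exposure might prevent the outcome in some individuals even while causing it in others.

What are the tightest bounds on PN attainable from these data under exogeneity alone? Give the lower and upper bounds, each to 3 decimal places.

p₁ = 0.5, p₀ = 0.314.
Under exogeneity alone the bounds on PN are max{0,(p₁−p₀)/p₁} ≤ PN ≤ min{1,(1−p₀)/p₁}.
  lower = (p₁ − p₀)/p₁ = 0.186 / 0.5 ≈ 0.3720
  upper = min{1, (1 − p₀)/p₁} = 0.686 / 0.5 ≈ 1.3720 → capped at 1

0.372 ≤ PN ≤ 1.000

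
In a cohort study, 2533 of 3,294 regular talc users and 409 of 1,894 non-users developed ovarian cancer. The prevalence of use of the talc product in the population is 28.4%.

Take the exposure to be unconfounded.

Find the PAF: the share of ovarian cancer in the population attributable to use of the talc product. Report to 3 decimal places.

p₁ = P(outcome | exposed) = 2533/3294 = 0.76897
p₀ = P(outcome | unexposed) = 409/1894 = 0.21595
Overall risk P(Y=1) = π·p₁ + (1−π)·p₀ = 0.284×0.76897 + 0.716×0.21595 = 0.37301.
Under exogeneity, PAF = [P(Y=1) − p₀] / P(Y=1).
PAF = (0.37301 − 0.21595) / 0.37301 ≈ 0.4211

PAF ≈ 0.421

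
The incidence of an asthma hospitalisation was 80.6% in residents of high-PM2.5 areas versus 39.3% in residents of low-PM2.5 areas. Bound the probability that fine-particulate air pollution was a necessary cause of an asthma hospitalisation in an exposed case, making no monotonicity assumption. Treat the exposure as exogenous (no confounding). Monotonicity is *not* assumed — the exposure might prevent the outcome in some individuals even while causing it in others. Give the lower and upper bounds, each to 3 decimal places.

0.512 ≤ PN ≤ 0.753

p₁ = 0.806, p₀ = 0.393.
Under exogeneity alone the bounds on PN are max{0,(p₁−p₀)/p₁} ≤ PN ≤ min{1,(1−p₀)/p₁}.
  lower = (p₁ − p₀)/p₁ = 0.413 / 0.806 ≈ 0.5124
  upper = min{1, (1 − p₀)/p₁} = 0.607 / 0.806 ≈ 0.7531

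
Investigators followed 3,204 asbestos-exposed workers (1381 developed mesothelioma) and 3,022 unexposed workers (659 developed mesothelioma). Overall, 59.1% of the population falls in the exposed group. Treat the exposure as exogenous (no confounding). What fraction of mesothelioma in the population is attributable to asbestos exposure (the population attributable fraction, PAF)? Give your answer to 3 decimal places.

p₁ = P(outcome | exposed) = 1381/3204 = 0.43102
p₀ = P(outcome | unexposed) = 659/3022 = 0.21807
Overall risk P(Y=1) = π·p₁ + (1−π)·p₀ = 0.591×0.43102 + 0.409×0.21807 = 0.34392.
Under exogeneity, PAF = [P(Y=1) − p₀] / P(Y=1).
PAF = (0.34392 − 0.21807) / 0.34392 ≈ 0.3659

PAF ≈ 0.366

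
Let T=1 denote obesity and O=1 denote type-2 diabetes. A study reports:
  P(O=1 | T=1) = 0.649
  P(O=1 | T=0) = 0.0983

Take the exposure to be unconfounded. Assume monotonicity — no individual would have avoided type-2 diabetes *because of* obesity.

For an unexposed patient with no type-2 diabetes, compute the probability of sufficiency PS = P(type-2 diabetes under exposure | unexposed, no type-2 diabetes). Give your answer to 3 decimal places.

Let p₁ = 0.649, p₀ = 0.0983.
Under exogeneity and monotonicity, PS = (p₁ − p₀) / (1 − p₀).
PS = (0.649 − 0.0983) / (1 − 0.0983) = 0.5507 / 0.9017 ≈ 0.6107

PS ≈ 0.611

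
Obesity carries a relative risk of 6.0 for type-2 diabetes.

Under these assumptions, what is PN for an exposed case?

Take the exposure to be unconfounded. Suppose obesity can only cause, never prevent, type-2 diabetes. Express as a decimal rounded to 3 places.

PN ≈ 0.833

Under exogeneity and monotonicity, PN = (RR − 1) / RR = 1 − 1/RR.
PN = (6.0 − 1) / 6.0 = 5 / 6.0 ≈ 0.8333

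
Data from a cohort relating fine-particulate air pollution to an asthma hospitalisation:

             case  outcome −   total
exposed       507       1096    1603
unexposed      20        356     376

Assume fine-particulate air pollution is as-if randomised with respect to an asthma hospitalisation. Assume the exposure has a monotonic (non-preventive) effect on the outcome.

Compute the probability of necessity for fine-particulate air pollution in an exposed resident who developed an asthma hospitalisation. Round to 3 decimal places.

p₁ = P(outcome | exposed) = 507/1603 = 0.31628
p₀ = P(outcome | unexposed) = 20/376 = 0.053191
Under exogeneity and monotonicity, PN = (p₁ − p₀) / p₁.
PN = (0.31628 − 0.053191) / 0.31628 = 0.26309 / 0.31628 ≈ 0.8318

PN ≈ 0.832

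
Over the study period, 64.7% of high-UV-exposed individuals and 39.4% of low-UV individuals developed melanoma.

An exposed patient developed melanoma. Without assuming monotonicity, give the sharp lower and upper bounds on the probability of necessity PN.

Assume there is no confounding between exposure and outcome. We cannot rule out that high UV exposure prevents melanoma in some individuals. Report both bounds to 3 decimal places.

p₁ = 0.647, p₀ = 0.394.
Under exogeneity alone the bounds on PN are max{0,(p₁−p₀)/p₁} ≤ PN ≤ min{1,(1−p₀)/p₁}.
  lower = (p₁ − p₀)/p₁ = 0.253 / 0.647 ≈ 0.3910
  upper = min{1, (1 − p₀)/p₁} = 0.606 / 0.647 ≈ 0.9366

0.391 ≤ PN ≤ 0.937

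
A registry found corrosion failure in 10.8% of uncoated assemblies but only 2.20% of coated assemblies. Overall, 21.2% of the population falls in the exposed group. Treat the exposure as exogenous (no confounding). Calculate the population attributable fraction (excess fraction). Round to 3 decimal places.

PAF ≈ 0.453

p₁ = 0.108, p₀ = 0.022.
Overall risk P(Y=1) = π·p₁ + (1−π)·p₀ = 0.212×0.108 + 0.788×0.022 = 0.040232.
Under exogeneity, PAF = [P(Y=1) − p₀] / P(Y=1).
PAF = (0.040232 − 0.022) / 0.040232 ≈ 0.4532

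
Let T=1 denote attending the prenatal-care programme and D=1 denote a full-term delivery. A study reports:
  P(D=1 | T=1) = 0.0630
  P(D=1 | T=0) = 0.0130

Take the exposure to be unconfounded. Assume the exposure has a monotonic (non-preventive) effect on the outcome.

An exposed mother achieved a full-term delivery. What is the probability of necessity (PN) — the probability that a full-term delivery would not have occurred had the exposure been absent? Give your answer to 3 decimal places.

PN ≈ 0.794

Let p₁ = 0.063, p₀ = 0.013.
Under exogeneity and monotonicity, PN = (p₁ − p₀) / p₁.
PN = (0.063 − 0.013) / 0.063 = 0.05 / 0.063 ≈ 0.7937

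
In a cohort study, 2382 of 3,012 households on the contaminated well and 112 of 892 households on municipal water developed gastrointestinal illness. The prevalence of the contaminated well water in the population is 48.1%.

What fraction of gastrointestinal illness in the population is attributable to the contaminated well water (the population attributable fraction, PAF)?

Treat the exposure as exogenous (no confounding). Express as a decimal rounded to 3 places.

PAF ≈ 0.718

p₁ = P(outcome | exposed) = 2382/3012 = 0.79084
p₀ = P(outcome | unexposed) = 112/892 = 0.12556
Overall risk P(Y=1) = π·p₁ + (1−π)·p₀ = 0.481×0.79084 + 0.519×0.12556 = 0.44556.
Under exogeneity, PAF = [P(Y=1) − p₀] / P(Y=1).
PAF = (0.44556 − 0.12556) / 0.44556 ≈ 0.7182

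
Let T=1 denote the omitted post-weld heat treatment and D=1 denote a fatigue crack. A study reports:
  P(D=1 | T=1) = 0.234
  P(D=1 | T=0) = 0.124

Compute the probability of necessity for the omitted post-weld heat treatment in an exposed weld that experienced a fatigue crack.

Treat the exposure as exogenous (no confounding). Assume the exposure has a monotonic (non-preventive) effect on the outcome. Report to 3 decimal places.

Let p₁ = 0.234, p₀ = 0.124.
Under exogeneity and monotonicity, PN = (p₁ − p₀) / p₁.
PN = (0.234 − 0.124) / 0.234 = 0.11 / 0.234 ≈ 0.4701

PN ≈ 0.470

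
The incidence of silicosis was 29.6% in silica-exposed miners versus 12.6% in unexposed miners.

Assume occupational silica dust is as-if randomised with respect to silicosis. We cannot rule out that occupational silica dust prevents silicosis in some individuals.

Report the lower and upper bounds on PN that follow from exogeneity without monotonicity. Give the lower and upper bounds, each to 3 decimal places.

p₁ = 0.296, p₀ = 0.126.
Under exogeneity alone the bounds on PN are max{0,(p₁−p₀)/p₁} ≤ PN ≤ min{1,(1−p₀)/p₁}.
  lower = (p₁ − p₀)/p₁ = 0.17 / 0.296 ≈ 0.5743
  upper = min{1, (1 − p₀)/p₁} = 0.874 / 0.296 ≈ 2.9527 → capped at 1

0.574 ≤ PN ≤ 1.000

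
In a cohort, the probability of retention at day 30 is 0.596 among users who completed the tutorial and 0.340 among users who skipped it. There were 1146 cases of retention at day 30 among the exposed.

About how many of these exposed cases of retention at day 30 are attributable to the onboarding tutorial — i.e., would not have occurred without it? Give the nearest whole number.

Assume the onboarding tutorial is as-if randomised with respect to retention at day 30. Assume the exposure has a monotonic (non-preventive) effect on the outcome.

Let p₁ = 0.596, p₀ = 0.34.
PN = (p₁ − p₀)/p₁ = (0.596 − 0.34) / 0.596 ≈ 0.42953.
Attributable cases ≈ PN × (exposed cases) = 0.42953 × 1146 ≈ 492.24.

about 492 cases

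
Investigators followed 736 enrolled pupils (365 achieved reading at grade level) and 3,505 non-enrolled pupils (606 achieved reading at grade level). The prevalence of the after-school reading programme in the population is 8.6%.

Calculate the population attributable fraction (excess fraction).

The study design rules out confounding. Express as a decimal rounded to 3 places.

PAF ≈ 0.138

p₁ = P(outcome | exposed) = 365/736 = 0.49592
p₀ = P(outcome | unexposed) = 606/3505 = 0.1729
Overall risk P(Y=1) = π·p₁ + (1−π)·p₀ = 0.086×0.49592 + 0.914×0.1729 = 0.20068.
Under exogeneity, PAF = [P(Y=1) − p₀] / P(Y=1).
PAF = (0.20068 − 0.1729) / 0.20068 ≈ 0.1384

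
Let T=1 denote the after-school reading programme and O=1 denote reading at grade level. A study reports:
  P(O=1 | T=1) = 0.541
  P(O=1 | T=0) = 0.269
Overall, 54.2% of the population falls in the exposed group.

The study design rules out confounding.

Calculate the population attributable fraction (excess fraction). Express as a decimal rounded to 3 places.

Let p₁ = 0.541, p₀ = 0.269.
Overall risk P(Y=1) = π·p₁ + (1−π)·p₀ = 0.542×0.541 + 0.458×0.269 = 0.41642.
Under exogeneity, PAF = [P(Y=1) − p₀] / P(Y=1).
PAF = (0.41642 − 0.269) / 0.41642 ≈ 0.3540

PAF ≈ 0.354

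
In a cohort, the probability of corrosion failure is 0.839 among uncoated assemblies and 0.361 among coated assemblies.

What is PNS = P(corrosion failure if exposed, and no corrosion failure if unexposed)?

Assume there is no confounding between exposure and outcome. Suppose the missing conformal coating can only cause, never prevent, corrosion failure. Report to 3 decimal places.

Let p₁ = 0.839, p₀ = 0.361.
Under exogeneity and monotonicity, PNS = p₁ − p₀.
PNS = 0.839 − 0.361 = 0.478

PNS ≈ 0.478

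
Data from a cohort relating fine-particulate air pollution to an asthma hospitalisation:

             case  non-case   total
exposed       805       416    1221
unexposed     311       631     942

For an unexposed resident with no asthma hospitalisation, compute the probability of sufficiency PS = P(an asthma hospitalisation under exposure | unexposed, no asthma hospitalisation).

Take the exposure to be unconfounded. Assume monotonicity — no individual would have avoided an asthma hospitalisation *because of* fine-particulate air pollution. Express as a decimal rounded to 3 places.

PS ≈ 0.491

p₁ = P(outcome | exposed) = 805/1221 = 0.6593
p₀ = P(outcome | unexposed) = 311/942 = 0.33015
Under exogeneity and monotonicity, PS = (p₁ − p₀) / (1 − p₀).
PS = (0.6593 − 0.33015) / (1 − 0.33015) = 0.32915 / 0.66985 ≈ 0.4914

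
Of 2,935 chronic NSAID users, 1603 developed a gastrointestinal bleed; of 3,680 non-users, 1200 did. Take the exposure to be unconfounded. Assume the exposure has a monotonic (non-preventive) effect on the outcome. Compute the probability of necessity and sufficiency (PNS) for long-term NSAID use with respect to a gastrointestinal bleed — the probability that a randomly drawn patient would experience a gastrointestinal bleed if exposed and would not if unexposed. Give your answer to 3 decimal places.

PNS ≈ 0.220

p₁ = P(outcome | exposed) = 1603/2935 = 0.54617
p₀ = P(outcome | unexposed) = 1200/3680 = 0.32609
Under exogeneity and monotonicity, PNS = p₁ − p₀.
PNS = 0.54617 − 0.32609 = 0.22008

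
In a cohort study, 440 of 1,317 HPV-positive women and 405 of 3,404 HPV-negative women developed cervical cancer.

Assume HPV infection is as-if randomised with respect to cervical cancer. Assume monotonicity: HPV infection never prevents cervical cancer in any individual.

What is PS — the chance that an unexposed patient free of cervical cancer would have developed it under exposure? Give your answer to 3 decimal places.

p₁ = P(outcome | exposed) = 440/1317 = 0.33409
p₀ = P(outcome | unexposed) = 405/3404 = 0.11898
Under exogeneity and monotonicity, PS = (p₁ − p₀) / (1 − p₀).
PS = (0.33409 − 0.11898) / (1 − 0.11898) = 0.21511 / 0.88102 ≈ 0.2442

PS ≈ 0.244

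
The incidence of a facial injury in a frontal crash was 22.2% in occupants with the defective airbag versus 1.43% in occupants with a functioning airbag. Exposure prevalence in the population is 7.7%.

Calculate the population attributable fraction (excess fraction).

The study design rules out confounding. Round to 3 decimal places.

PAF ≈ 0.528

p₁ = 0.222, p₀ = 0.0143.
Overall risk P(Y=1) = π·p₁ + (1−π)·p₀ = 0.077×0.222 + 0.923×0.0143 = 0.030293.
Under exogeneity, PAF = [P(Y=1) − p₀] / P(Y=1).
PAF = (0.030293 − 0.0143) / 0.030293 ≈ 0.5279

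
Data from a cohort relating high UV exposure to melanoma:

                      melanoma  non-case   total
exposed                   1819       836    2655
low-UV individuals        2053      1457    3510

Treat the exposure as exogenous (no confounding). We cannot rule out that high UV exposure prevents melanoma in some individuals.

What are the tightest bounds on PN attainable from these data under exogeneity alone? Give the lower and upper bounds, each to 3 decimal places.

p₁ = P(outcome | exposed) = 1819/2655 = 0.68512
p₀ = P(outcome | unexposed) = 2053/3510 = 0.5849
Under exogeneity alone the bounds on PN are max{0,(p₁−p₀)/p₁} ≤ PN ≤ min{1,(1−p₀)/p₁}.
  lower = (p₁ − p₀)/p₁ = 0.10022 / 0.68512 ≈ 0.1463
  upper = min{1, (1 − p₀)/p₁} = 0.4151 / 0.68512 ≈ 0.6059

0.146 ≤ PN ≤ 0.606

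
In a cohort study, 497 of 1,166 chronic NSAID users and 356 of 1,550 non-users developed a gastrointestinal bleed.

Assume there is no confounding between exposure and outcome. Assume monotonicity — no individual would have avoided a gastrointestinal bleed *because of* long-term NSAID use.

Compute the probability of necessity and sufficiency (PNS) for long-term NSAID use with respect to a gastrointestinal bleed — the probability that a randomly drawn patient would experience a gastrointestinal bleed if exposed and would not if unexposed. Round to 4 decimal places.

p₁ = P(outcome | exposed) = 497/1166 = 0.42624
p₀ = P(outcome | unexposed) = 356/1550 = 0.22968
Under exogeneity and monotonicity, PNS = p₁ − p₀.
PNS = 0.42624 − 0.22968 = 0.19657

PNS ≈ 0.1966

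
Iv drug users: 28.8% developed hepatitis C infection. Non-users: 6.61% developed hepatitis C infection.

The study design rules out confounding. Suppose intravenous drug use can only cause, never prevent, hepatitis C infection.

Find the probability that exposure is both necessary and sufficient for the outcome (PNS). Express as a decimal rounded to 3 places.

PNS ≈ 0.222

p₁ = 0.288, p₀ = 0.0661.
Under exogeneity and monotonicity, PNS = p₁ − p₀.
PNS = 0.288 − 0.0661 = 0.2219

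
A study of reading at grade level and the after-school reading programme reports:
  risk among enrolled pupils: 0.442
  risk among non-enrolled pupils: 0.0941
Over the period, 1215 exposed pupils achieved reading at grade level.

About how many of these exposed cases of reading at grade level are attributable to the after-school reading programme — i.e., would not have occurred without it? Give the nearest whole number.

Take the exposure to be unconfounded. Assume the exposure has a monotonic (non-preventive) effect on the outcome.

about 956 cases

Let p₁ = 0.442, p₀ = 0.0941.
PN = (p₁ − p₀)/p₁ = (0.442 − 0.0941) / 0.442 ≈ 0.78710.
Attributable cases ≈ PN × (exposed cases) = 0.78710 × 1215 ≈ 956.33.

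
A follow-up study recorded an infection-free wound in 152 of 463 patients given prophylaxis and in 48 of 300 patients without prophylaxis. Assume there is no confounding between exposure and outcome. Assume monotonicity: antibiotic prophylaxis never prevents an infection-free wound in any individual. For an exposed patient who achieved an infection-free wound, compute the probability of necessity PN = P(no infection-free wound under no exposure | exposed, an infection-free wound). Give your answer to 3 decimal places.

p₁ = P(outcome | exposed) = 152/463 = 0.32829
p₀ = P(outcome | unexposed) = 48/300 = 0.16
Under exogeneity and monotonicity, PN = (p₁ − p₀) / p₁.
PN = (0.32829 − 0.16) / 0.32829 = 0.16829 / 0.32829 ≈ 0.5126

PN ≈ 0.513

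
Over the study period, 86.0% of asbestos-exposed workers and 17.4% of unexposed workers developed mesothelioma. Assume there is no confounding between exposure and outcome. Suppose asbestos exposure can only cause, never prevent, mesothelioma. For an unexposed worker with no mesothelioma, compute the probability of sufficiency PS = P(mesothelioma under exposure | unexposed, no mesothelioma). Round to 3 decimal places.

p₁ = 0.86, p₀ = 0.174.
Under exogeneity and monotonicity, PS = (p₁ − p₀) / (1 − p₀).
PS = (0.86 − 0.174) / (1 − 0.174) = 0.686 / 0.826 ≈ 0.8305

PS ≈ 0.831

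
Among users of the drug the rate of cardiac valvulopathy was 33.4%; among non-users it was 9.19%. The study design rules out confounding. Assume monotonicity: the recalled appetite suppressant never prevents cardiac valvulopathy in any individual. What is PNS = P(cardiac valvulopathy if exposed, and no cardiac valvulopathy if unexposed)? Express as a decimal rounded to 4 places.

p₁ = 0.334, p₀ = 0.0919.
Under exogeneity and monotonicity, PNS = p₁ − p₀.
PNS = 0.334 − 0.0919 = 0.2421

PNS ≈ 0.2421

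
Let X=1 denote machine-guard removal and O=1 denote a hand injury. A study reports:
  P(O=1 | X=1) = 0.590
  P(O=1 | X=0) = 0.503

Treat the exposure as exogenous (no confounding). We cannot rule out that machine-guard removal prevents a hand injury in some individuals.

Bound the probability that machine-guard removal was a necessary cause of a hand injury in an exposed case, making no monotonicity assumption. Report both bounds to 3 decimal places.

0.147 ≤ PN ≤ 0.842

Let p₁ = 0.59, p₀ = 0.503.
Under exogeneity alone the bounds on PN are max{0,(p₁−p₀)/p₁} ≤ PN ≤ min{1,(1−p₀)/p₁}.
  lower = (p₁ − p₀)/p₁ = 0.087 / 0.59 ≈ 0.1475
  upper = min{1, (1 − p₀)/p₁} = 0.497 / 0.59 ≈ 0.8424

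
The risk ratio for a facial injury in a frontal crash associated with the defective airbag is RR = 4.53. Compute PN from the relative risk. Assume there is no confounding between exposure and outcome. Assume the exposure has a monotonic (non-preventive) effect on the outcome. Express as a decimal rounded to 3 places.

PN ≈ 0.779

Under exogeneity and monotonicity, PN = (RR − 1) / RR = 1 − 1/RR.
PN = (4.53 − 1) / 4.53 = 3.53 / 4.53 ≈ 0.7792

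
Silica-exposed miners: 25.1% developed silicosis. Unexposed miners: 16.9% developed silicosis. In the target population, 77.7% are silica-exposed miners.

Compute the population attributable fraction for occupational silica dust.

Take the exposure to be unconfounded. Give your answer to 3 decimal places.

p₁ = 0.251, p₀ = 0.169.
Overall risk P(Y=1) = π·p₁ + (1−π)·p₀ = 0.777×0.251 + 0.223×0.169 = 0.23271.
Under exogeneity, PAF = [P(Y=1) − p₀] / P(Y=1).
PAF = (0.23271 − 0.169) / 0.23271 ≈ 0.2738

PAF ≈ 0.274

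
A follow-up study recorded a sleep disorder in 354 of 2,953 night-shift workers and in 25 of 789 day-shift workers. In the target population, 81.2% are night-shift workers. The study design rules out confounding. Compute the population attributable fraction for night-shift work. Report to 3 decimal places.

p₁ = P(outcome | exposed) = 354/2953 = 0.11988
p₀ = P(outcome | unexposed) = 25/789 = 0.031686
Overall risk P(Y=1) = π·p₁ + (1−π)·p₀ = 0.812×0.11988 + 0.188×0.031686 = 0.1033.
Under exogeneity, PAF = [P(Y=1) − p₀] / P(Y=1).
PAF = (0.1033 − 0.031686) / 0.1033 ≈ 0.6933

PAF ≈ 0.693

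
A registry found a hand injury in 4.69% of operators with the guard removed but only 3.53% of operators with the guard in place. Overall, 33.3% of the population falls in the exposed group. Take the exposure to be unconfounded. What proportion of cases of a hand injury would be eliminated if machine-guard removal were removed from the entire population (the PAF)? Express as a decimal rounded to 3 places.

p₁ = 0.0469, p₀ = 0.0353.
Overall risk P(Y=1) = π·p₁ + (1−π)·p₀ = 0.333×0.0469 + 0.667×0.0353 = 0.039163.
Under exogeneity, PAF = [P(Y=1) − p₀] / P(Y=1).
PAF = (0.039163 − 0.0353) / 0.039163 ≈ 0.0986

PAF ≈ 0.099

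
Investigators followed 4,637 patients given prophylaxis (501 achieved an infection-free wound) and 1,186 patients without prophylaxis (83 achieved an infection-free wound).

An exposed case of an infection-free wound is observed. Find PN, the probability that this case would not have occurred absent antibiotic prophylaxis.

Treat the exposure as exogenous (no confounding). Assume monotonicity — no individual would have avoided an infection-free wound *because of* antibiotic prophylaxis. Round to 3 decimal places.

PN ≈ 0.352

p₁ = P(outcome | exposed) = 501/4637 = 0.10804
p₀ = P(outcome | unexposed) = 83/1186 = 0.069983
Under exogeneity and monotonicity, PN = (p₁ − p₀) / p₁.
PN = (0.10804 − 0.069983) / 0.10804 = 0.038061 / 0.10804 ≈ 0.3523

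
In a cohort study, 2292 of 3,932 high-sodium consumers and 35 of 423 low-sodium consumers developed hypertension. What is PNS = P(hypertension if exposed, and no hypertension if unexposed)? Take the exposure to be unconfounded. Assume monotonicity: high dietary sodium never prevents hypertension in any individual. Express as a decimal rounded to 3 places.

PNS ≈ 0.500

p₁ = P(outcome | exposed) = 2292/3932 = 0.58291
p₀ = P(outcome | unexposed) = 35/423 = 0.082742
Under exogeneity and monotonicity, PNS = p₁ − p₀.
PNS = 0.58291 − 0.082742 = 0.50017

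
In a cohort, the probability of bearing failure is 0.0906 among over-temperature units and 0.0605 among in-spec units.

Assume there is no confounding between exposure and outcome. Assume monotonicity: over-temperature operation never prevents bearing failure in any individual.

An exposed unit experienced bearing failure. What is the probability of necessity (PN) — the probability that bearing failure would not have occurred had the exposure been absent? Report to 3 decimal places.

PN ≈ 0.332

Let p₁ = 0.0906, p₀ = 0.0605.
Under exogeneity and monotonicity, PN = (p₁ − p₀) / p₁.
PN = (0.0906 − 0.0605) / 0.0906 = 0.0301 / 0.0906 ≈ 0.3322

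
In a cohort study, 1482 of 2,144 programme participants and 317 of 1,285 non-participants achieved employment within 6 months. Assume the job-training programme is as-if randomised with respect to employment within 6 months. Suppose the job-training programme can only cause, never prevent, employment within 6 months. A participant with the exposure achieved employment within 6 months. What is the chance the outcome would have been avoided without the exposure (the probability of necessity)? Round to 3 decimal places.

p₁ = P(outcome | exposed) = 1482/2144 = 0.69123
p₀ = P(outcome | unexposed) = 317/1285 = 0.24669
Under exogeneity and monotonicity, PN = (p₁ − p₀) / p₁.
PN = (0.69123 − 0.24669) / 0.69123 = 0.44454 / 0.69123 ≈ 0.6431

PN ≈ 0.643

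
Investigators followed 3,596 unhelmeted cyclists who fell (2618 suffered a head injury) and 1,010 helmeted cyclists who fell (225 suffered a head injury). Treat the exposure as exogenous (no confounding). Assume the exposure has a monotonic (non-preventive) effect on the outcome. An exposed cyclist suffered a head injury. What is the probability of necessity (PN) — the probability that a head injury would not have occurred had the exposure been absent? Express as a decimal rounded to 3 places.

PN ≈ 0.694

p₁ = P(outcome | exposed) = 2618/3596 = 0.72803
p₀ = P(outcome | unexposed) = 225/1010 = 0.22277
Under exogeneity and monotonicity, PN = (p₁ − p₀) / p₁.
PN = (0.72803 − 0.22277) / 0.72803 = 0.50526 / 0.72803 ≈ 0.6940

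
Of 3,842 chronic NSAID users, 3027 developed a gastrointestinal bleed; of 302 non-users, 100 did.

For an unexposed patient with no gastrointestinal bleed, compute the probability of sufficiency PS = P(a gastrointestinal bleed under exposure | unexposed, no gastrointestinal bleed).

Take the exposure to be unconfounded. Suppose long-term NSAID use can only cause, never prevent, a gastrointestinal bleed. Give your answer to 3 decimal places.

PS ≈ 0.683

p₁ = P(outcome | exposed) = 3027/3842 = 0.78787
p₀ = P(outcome | unexposed) = 100/302 = 0.33113
Under exogeneity and monotonicity, PS = (p₁ − p₀) / (1 − p₀).
PS = (0.78787 − 0.33113) / (1 − 0.33113) = 0.45675 / 0.66887 ≈ 0.6829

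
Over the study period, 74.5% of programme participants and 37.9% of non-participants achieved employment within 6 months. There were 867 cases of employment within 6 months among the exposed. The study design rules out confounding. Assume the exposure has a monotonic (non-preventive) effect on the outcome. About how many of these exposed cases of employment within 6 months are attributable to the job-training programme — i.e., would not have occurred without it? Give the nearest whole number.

about 426 cases

p₁ = 0.745, p₀ = 0.379.
PN = (p₁ − p₀)/p₁ = (0.745 − 0.379) / 0.745 ≈ 0.49128.
Attributable cases ≈ PN × (exposed cases) = 0.49128 × 867 ≈ 425.94.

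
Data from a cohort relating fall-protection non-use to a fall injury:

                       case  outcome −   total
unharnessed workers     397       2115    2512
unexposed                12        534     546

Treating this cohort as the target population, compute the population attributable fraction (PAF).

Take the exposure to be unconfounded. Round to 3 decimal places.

p₁ = P(outcome | exposed) = 397/2512 = 0.15804
p₀ = P(outcome | unexposed) = 12/546 = 0.021978
Exposure prevalence π = 2512/3058 = 0.82145; overall risk P(Y=1) = 0.13375.
Under exogeneity, PAF = [P(Y=1) − p₀]/P(Y=1).
PAF = (0.13375 − 0.021978) / 0.13375 ≈ 0.8357

PAF ≈ 0.836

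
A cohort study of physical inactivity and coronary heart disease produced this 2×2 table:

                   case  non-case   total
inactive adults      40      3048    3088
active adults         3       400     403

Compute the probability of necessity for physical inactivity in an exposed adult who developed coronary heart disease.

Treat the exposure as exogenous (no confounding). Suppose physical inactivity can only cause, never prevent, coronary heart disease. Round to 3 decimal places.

PN ≈ 0.425

p₁ = P(outcome | exposed) = 40/3088 = 0.012953
p₀ = P(outcome | unexposed) = 3/403 = 0.0074442
Under exogeneity and monotonicity, PN = (p₁ − p₀)/p₁.
PN = (0.012953 − 0.0074442) / 0.012953 ≈ 0.4253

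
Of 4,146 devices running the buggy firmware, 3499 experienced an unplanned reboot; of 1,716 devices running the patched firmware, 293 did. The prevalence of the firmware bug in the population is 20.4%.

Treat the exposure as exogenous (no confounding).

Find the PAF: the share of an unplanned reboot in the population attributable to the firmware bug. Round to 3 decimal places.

PAF ≈ 0.446

p₁ = P(outcome | exposed) = 3499/4146 = 0.84395
p₀ = P(outcome | unexposed) = 293/1716 = 0.17075
Overall risk P(Y=1) = π·p₁ + (1−π)·p₀ = 0.204×0.84395 + 0.796×0.17075 = 0.30808.
Under exogeneity, PAF = [P(Y=1) − p₀] / P(Y=1).
PAF = (0.30808 − 0.17075) / 0.30808 ≈ 0.4458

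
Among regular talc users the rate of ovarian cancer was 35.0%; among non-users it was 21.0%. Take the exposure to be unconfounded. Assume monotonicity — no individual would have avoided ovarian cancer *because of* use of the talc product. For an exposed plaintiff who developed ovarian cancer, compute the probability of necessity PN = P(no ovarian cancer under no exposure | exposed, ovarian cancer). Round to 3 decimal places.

p₁ = 0.35, p₀ = 0.21.
Under exogeneity and monotonicity, PN = (p₁ − p₀) / p₁.
PN = (0.35 − 0.21) / 0.35 = 0.14 / 0.35 ≈ 0.4000

PN ≈ 0.400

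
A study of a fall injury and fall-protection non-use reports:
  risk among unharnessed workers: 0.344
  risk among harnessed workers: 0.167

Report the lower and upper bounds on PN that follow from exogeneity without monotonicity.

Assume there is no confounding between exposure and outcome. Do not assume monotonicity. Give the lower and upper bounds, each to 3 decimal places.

0.515 ≤ PN ≤ 1.000

Let p₁ = 0.344, p₀ = 0.167.
Under exogeneity alone the bounds on PN are max{0,(p₁−p₀)/p₁} ≤ PN ≤ min{1,(1−p₀)/p₁}.
  lower = (p₁ − p₀)/p₁ = 0.177 / 0.344 ≈ 0.5145
  upper = min{1, (1 − p₀)/p₁} = 0.833 / 0.344 ≈ 2.4215 → capped at 1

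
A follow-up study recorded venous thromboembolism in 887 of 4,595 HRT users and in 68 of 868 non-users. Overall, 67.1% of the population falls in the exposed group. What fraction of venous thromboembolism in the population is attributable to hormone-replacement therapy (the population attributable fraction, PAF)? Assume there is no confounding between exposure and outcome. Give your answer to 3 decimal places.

p₁ = P(outcome | exposed) = 887/4595 = 0.19304
p₀ = P(outcome | unexposed) = 68/868 = 0.078341
Overall risk P(Y=1) = π·p₁ + (1−π)·p₀ = 0.671×0.19304 + 0.329×0.078341 = 0.1553.
Under exogeneity, PAF = [P(Y=1) − p₀] / P(Y=1).
PAF = (0.1553 − 0.078341) / 0.1553 ≈ 0.4956

PAF ≈ 0.496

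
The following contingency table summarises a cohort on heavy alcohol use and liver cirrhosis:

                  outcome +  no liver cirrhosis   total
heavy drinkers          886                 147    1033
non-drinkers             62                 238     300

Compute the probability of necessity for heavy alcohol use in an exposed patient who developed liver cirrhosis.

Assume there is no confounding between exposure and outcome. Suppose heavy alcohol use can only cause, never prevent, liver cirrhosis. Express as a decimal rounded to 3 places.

PN ≈ 0.759

p₁ = P(outcome | exposed) = 886/1033 = 0.8577
p₀ = P(outcome | unexposed) = 62/300 = 0.20667
Under exogeneity and monotonicity, PN = (p₁ − p₀) / p₁.
PN = (0.8577 − 0.20667) / 0.8577 = 0.65103 / 0.8577 ≈ 0.7590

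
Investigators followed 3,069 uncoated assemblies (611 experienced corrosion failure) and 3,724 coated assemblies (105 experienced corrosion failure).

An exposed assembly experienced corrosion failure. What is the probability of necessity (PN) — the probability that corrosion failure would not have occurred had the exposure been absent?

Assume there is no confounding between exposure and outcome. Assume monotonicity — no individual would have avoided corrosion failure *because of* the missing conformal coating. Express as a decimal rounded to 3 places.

p₁ = P(outcome | exposed) = 611/3069 = 0.19909
p₀ = P(outcome | unexposed) = 105/3724 = 0.028195
Under exogeneity and monotonicity, PN = (p₁ − p₀) / p₁.
PN = (0.19909 − 0.028195) / 0.19909 = 0.17089 / 0.19909 ≈ 0.8584

PN ≈ 0.858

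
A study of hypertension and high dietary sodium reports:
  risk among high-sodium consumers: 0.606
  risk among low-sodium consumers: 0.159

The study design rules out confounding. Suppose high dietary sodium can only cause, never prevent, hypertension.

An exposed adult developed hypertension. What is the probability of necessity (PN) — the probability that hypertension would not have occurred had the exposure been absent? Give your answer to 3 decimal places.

PN ≈ 0.738

Let p₁ = 0.606, p₀ = 0.159.
Under exogeneity and monotonicity, PN = (p₁ − p₀) / p₁.
PN = (0.606 − 0.159) / 0.606 = 0.447 / 0.606 ≈ 0.7376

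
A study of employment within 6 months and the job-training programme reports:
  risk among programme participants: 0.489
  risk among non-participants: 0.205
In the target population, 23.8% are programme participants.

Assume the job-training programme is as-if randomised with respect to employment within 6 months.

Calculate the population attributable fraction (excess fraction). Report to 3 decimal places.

Let p₁ = 0.489, p₀ = 0.205.
Overall risk P(Y=1) = π·p₁ + (1−π)·p₀ = 0.238×0.489 + 0.762×0.205 = 0.27259.
Under exogeneity, PAF = [P(Y=1) − p₀] / P(Y=1).
PAF = (0.27259 − 0.205) / 0.27259 ≈ 0.2480

PAF ≈ 0.248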